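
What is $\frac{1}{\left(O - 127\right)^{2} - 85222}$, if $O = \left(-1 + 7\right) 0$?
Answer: $- \frac{1}{69093} \approx -1.4473 \cdot 10^{-5}$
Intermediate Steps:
$O = 0$ ($O = 6 \cdot 0 = 0$)
$\frac{1}{\left(O - 127\right)^{2} - 85222} = \frac{1}{\left(0 - 127\right)^{2} - 85222} = \frac{1}{\left(-127\right)^{2} - 85222} = \frac{1}{16129 - 85222} = \frac{1}{-69093} = - \frac{1}{69093}$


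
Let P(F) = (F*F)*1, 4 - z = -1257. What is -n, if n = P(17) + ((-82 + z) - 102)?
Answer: -1366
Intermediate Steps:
z = 1261 (z = 4 - 1*(-1257) = 4 + 1257 = 1261)
P(F) = F**2 (P(F) = F**2*1 = F**2)
n = 1366 (n = 17**2 + ((-82 + 1261) - 102) = 289 + (1179 - 102) = 289 + 1077 = 1366)
-n = -1*1366 = -1366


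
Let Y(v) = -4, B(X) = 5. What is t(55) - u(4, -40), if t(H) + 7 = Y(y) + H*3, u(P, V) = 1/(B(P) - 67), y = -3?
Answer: 9549/62 ≈ 154.02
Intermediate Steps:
u(P, V) = -1/62 (u(P, V) = 1/(5 - 67) = 1/(-62) = -1/62)
t(H) = -11 + 3*H (t(H) = -7 + (-4 + H*3) = -7 + (-4 + 3*H) = -11 + 3*H)
t(55) - u(4, -40) = (-11 + 3*55) - 1*(-1/62) = (-11 + 165) + 1/62 = 154 + 1/62 = 9549/62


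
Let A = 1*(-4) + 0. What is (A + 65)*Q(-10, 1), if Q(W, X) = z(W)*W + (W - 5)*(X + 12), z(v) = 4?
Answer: -14335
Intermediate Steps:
A = -4 (A = -4 + 0 = -4)
Q(W, X) = 4*W + (-5 + W)*(12 + X) (Q(W, X) = 4*W + (W - 5)*(X + 12) = 4*W + (-5 + W)*(12 + X))
(A + 65)*Q(-10, 1) = (-4 + 65)*(-60 - 5*1 + 16*(-10) - 10*1) = 61*(-60 - 5 - 160 - 10) = 61*(-235) = -14335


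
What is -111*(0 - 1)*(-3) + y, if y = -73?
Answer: -406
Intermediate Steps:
-111*(0 - 1)*(-3) + y = -111*(0 - 1)*(-3) - 73 = -(-111)*(-3) - 73 = -111*3 - 73 = -333 - 73 = -406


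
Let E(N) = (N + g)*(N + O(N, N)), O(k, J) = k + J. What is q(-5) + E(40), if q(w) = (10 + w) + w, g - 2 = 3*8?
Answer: 7920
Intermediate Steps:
O(k, J) = J + k
g = 26 (g = 2 + 3*8 = 2 + 24 = 26)
E(N) = 3*N*(26 + N) (E(N) = (N + 26)*(N + (N + N)) = (26 + N)*(N + 2*N) = (26 + N)*(3*N) = 3*N*(26 + N))
q(w) = 10 + 2*w
q(-5) + E(40) = (10 + 2*(-5)) + 3*40*(26 + 40) = (10 - 10) + 3*40*66 = 0 + 7920 = 7920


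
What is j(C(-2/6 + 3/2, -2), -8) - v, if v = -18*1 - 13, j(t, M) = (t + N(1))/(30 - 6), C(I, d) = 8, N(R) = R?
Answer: 251/8 ≈ 31.375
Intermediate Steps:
j(t, M) = 1/24 + t/24 (j(t, M) = (t + 1)/(30 - 6) = (1 + t)/24 = (1 + t)*(1/24) = 1/24 + t/24)
v = -31 (v = -18 - 13 = -31)
j(C(-2/6 + 3/2, -2), -8) - v = (1/24 + (1/24)*8) - 1*(-31) = (1/24 + ⅓) + 31 = 3/8 + 31 = 251/8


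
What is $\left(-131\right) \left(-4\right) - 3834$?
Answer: $-3310$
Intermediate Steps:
$\left(-131\right) \left(-4\right) - 3834 = 524 - 3834 = -3310$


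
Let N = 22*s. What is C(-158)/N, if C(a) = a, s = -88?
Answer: 79/968 ≈ 0.081612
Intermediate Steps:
N = -1936 (N = 22*(-88) = -1936)
C(-158)/N = -158/(-1936) = -158*(-1/1936) = 79/968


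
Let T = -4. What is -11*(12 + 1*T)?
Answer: -88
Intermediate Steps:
-11*(12 + 1*T) = -11*(12 + 1*(-4)) = -11*(12 - 4) = -11*8 = -88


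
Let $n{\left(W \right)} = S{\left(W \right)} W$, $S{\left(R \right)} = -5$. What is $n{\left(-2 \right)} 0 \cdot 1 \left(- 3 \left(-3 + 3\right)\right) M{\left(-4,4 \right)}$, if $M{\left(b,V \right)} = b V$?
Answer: $0$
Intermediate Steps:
$n{\left(W \right)} = - 5 W$
$M{\left(b,V \right)} = V b$
$n{\left(-2 \right)} 0 \cdot 1 \left(- 3 \left(-3 + 3\right)\right) M{\left(-4,4 \right)} = \left(-5\right) \left(-2\right) 0 \cdot 1 \left(- 3 \left(-3 + 3\right)\right) 4 \left(-4\right) = 10 \cdot 0 \cdot 1 \left(\left(-3\right) 0\right) \left(-16\right) = 0 \cdot 1 \cdot 0 \left(-16\right) = 0 \cdot 0 \left(-16\right) = 0 \left(-16\right) = 0$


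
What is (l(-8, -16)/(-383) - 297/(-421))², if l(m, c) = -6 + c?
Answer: 15132198169/25999305049 ≈ 0.58202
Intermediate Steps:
(l(-8, -16)/(-383) - 297/(-421))² = ((-6 - 16)/(-383) - 297/(-421))² = (-22*(-1/383) - 297*(-1/421))² = (22/383 + 297/421)² = (123013/161243)² = 15132198169/25999305049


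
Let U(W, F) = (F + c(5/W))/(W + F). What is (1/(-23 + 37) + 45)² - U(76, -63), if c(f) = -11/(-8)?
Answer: 10376343/5096 ≈ 2036.2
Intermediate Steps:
c(f) = 11/8 (c(f) = -11*(-⅛) = 11/8)
U(W, F) = (11/8 + F)/(F + W) (U(W, F) = (F + 11/8)/(W + F) = (11/8 + F)/(F + W))
(1/(-23 + 37) + 45)² - U(76, -63) = (1/(-23 + 37) + 45)² - (11/8 - 63)/(-63 + 76) = (1/14 + 45)² - (-493)/(13*8) = (631/14)² - 1*(-493/104) = 398161/196 + 493/104 = 10376343/5096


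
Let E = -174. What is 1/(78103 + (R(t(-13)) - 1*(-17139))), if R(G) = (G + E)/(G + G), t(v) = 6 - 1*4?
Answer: 1/95199 ≈ 1.0504e-5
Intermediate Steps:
t(v) = 2 (t(v) = 6 - 4 = 2)
R(G) = (-174 + G)/(2*G) (R(G) = (G - 174)/(G + G) = (-174 + G)/((2*G)) = (-174 + G)*(1/(2*G)) = (-174 + G)/(2*G))
1/(78103 + (R(t(-13)) - 1*(-17139))) = 1/(78103 + ((1/2)*(-174 + 2)/2 - 1*(-17139))) = 1/(78103 + ((1/2)*(1/2)*(-172) + 17139)) = 1/(78103 + (-43 + 17139)) = 1/(78103 + 17096) = 1/95199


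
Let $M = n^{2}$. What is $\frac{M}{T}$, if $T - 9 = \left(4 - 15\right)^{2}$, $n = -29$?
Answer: $\frac{841}{130} \approx 6.4692$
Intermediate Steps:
$M = 841$ ($M = \left(-29\right)^{2} = 841$)
$T = 130$ ($T = 9 + \left(4 - 15\right)^{2} = 9 + \left(-11\right)^{2} = 9 + 121 = 130$)
$\frac{M}{T} = \frac{841}{130}$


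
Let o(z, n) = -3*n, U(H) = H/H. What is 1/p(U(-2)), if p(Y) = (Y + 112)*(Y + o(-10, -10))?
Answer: 1/3503 ≈ 0.00028547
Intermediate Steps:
U(H) = 1
p(Y) = (30 + Y)*(112 + Y) (p(Y) = (Y + 112)*(Y - 3*(-10)) = (112 + Y)*(Y + 30) = (112 + Y)*(30 + Y) = (30 + Y)*(112 + Y))
1/p(U(-2)) = 1/(3360 + 1² + 142*1) = 1/(3360 + 1 + 142) = 1/3503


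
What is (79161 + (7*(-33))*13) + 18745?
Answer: 94903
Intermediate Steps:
(79161 + (7*(-33))*13) + 18745 = (79161 - 231*13) + 18745 = (79161 - 3003) + 18745 = 76158 + 18745 = 94903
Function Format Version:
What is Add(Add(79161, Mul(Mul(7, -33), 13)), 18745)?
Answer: 94903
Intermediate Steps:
Add(Add(79161, Mul(Mul(7, -33), 13)), 18745) = Add(Add(79161, Mul(-231, 13)), 18745) = Add(Add(79161, -3003), 18745) = Add(76158, 18745) = 94903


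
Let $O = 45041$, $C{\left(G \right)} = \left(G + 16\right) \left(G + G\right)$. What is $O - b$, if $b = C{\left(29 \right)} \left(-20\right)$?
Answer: $97241$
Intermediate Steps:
$C{\left(G \right)} = 2 G \left(16 + G\right)$ ($C{\left(G \right)} = \left(16 + G\right) 2 G = 2 G \left(16 + G\right)$)
$b = -52200$ ($b = 2 \cdot 29 \left(16 + 29\right) \left(-20\right) = 2 \cdot 29 \cdot 45 \left(-20\right) = 2610 \left(-20\right) = -52200$)
$O - b = 45041 - -52200 = 45041 + 52200 = 97241$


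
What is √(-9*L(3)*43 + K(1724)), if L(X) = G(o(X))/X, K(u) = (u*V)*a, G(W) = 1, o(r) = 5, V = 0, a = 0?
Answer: I*√129 ≈ 11.358*I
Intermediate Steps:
K(u) = 0 (K(u) = (u*0)*0 = 0*0 = 0)
L(X) = 1/X
√(-9*L(3)*43 + K(1724)) = √(-9/3*43 + 0) = √(-9*⅓*43 + 0) = √(-3*43 + 0) = √(-129 + 0) = √(-129) = I*√129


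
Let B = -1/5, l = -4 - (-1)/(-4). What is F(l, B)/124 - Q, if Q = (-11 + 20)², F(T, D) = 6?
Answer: -5019/62 ≈ -80.952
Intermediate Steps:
l = -17/4 (l = -4 - (-1)*(-1)/4 = -4 - 1*¼ = -4 - ¼ = -17/4 ≈ -4.2500)
B = -⅕ (B = -1*⅕ = -⅕ ≈ -0.20000)
Q = 81 (Q = 9² = 81)
F(l, B)/124 - Q = 6/124 - 1*81 = 6*(1/124) - 81 = 3/62 - 81 = -5019/62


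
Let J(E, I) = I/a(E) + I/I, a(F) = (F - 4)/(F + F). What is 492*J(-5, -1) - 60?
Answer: -344/3 ≈ -114.67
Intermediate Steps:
a(F) = (-4 + F)/(2*F) (a(F) = (-4 + F)/((2*F)) = (-4 + F)*(1/(2*F)) = (-4 + F)/(2*F))
J(E, I) = 1 + 2*E*I/(-4 + E) (J(E, I) = I/(((-4 + E)/(2*E))) + I/I = I*(2*E/(-4 + E)) + 1 = 2*E*I/(-4 + E) + 1 = 1 + 2*E*I/(-4 + E))
492*J(-5, -1) - 60 = 492*((-4 - 5 + 2*(-5)*(-1))/(-4 - 5)) - 60 = 492*((-4 - 5 + 10)/(-9)) - 60 = 492*(-⅑*1) - 60 = 492*(-⅑) - 60 = -164/3 - 60 = -344/3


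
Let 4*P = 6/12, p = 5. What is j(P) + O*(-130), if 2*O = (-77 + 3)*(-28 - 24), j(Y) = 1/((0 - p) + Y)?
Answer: -9754688/39 ≈ -2.5012e+5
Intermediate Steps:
P = ⅛ (P = (6/12)/4 = (6*(1/12))/4 = (¼)*(½) = ⅛ ≈ 0.12500)
j(Y) = 1/(-5 + Y) (j(Y) = 1/((0 - 1*5) + Y) = 1/((0 - 5) + Y) = 1/(-5 + Y))
O = 1924 (O = ((-77 + 3)*(-28 - 24))/2 = (-74*(-52))/2 = (½)*3848 = 1924)
j(P) + O*(-130) = 1/(-5 + ⅛) + 1924*(-130) = 1/(-39/8) - 250120 = -8/39 - 250120 = -9754688/39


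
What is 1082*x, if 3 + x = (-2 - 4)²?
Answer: 35706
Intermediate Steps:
x = 33 (x = -3 + (-2 - 4)² = -3 + (-6)² = -3 + 36 = 33)
1082*x = 1082*33 = 35706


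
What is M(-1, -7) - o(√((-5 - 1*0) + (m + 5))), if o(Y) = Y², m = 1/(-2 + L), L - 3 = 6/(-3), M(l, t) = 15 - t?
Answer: 23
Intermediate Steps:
L = 1 (L = 3 + 6/(-3) = 3 + 6*(-⅓) = 3 - 2 = 1)
m = -1 (m = 1/(-2 + 1) = 1/(-1) = -1)
M(-1, -7) - o(√((-5 - 1*0) + (m + 5))) = (15 - 1*(-7)) - (√((-5 - 1*0) + (-1 + 5)))² = (15 + 7) - (√((-5 + 0) + 4))² = 22 - (√(-5 + 4))² = 22 - (√(-1))² = 22 - I² = 22 - 1*(-1) = 22 + 1 = 23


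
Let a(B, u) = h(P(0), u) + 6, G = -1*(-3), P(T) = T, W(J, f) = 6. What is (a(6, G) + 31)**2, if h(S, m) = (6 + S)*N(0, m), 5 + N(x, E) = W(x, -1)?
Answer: 1849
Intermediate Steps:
N(x, E) = 1 (N(x, E) = -5 + 6 = 1)
G = 3
h(S, m) = 6 + S (h(S, m) = (6 + S)*1 = 6 + S)
a(B, u) = 12 (a(B, u) = (6 + 0) + 6 = 6 + 6 = 12)
(a(6, G) + 31)**2 = (12 + 31)**2 = 43**2 = 1849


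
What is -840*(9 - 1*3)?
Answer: -5040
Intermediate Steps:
-840*(9 - 1*3) = -840*(9 - 3) = -840*6 = -5040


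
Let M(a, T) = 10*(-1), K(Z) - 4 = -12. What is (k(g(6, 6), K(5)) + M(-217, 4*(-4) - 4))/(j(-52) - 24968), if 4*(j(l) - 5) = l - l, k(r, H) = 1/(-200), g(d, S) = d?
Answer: 667/1664200 ≈ 0.00040079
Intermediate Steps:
K(Z) = -8 (K(Z) = 4 - 12 = -8)
M(a, T) = -10
k(r, H) = -1/200
j(l) = 5 (j(l) = 5 + (l - l)/4 = 5 + (1/4)*0 = 5 + 0 = 5)
(k(g(6, 6), K(5)) + M(-217, 4*(-4) - 4))/(j(-52) - 24968) = (-1/200 - 10)/(5 - 24968) = -2001/200/(-24963) = -2001/200*(-1/24963) = 667/1664200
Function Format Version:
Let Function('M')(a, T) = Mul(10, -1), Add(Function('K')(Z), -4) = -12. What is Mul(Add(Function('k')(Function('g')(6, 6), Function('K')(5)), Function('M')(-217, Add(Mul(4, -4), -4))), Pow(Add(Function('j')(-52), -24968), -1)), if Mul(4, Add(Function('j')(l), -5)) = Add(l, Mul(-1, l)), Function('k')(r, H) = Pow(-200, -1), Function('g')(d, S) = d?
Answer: Rational(667, 1664200) ≈ 0.00040079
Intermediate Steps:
Function('K')(Z) = -8 (Function('K')(Z) = Add(4, -12) = -8)
Function('M')(a, T) = -10
Function('k')(r, H) = Rational(-1, 200)
Function('j')(l) = 5 (Function('j')(l) = Add(5, Mul(Rational(1, 4), Add(l, Mul(-1, l)))) = Add(5, Mul(Rational(1, 4), 0)) = Add(5, 0) = 5)
Mul(Add(Function('k')(Function('g')(6, 6), Function('K')(5)), Function('M')(-217, Add(Mul(4, -4), -4))), Pow(Add(Function('j')(-52), -24968), -1)) = Mul(Add(Rational(-1, 200), -10), Pow(Add(5, -24968), -1)) = Mul(Rational(-2001, 200), Pow(-24963, -1)) = Mul(Rational(-2001, 200), Rational(-1, 24963)) = Rational(667, 1664200)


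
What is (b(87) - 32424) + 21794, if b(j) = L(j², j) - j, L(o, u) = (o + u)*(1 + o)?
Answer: 57945203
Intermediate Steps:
L(o, u) = (1 + o)*(o + u)
b(j) = j² + j³ + j⁴ (b(j) = (j² + j + (j²)² + j²*j) - j = (j² + j + j⁴ + j³) - j = (j + j² + j³ + j⁴) - j = j² + j³ + j⁴)
(b(87) - 32424) + 21794 = (87²*(1 + 87 + 87²) - 32424) + 21794 = (7569*(1 + 87 + 7569) - 32424) + 21794 = (7569*7657 - 32424) + 21794 = (57955833 - 32424) + 21794 = 57923409 + 21794 = 57945203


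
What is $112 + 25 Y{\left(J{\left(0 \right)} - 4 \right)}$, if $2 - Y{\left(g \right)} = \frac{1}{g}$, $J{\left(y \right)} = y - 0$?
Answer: $\frac{673}{4} \approx 168.25$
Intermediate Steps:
$J{\left(y \right)} = y$ ($J{\left(y \right)} = y + 0 = y$)
$Y{\left(g \right)} = 2 - \frac{1}{g}$
$112 + 25 Y{\left(J{\left(0 \right)} - 4 \right)} = 112 + 25 \left(2 - \frac{1}{0 - 4}\right) = 112 + 25 \left(2 - \frac{1}{-4}\right) = 112 + 25 \left(2 - - \frac{1}{4}\right) = 112 + 25 \left(2 + \frac{1}{4}\right) = 112 + 25 \cdot \frac{9}{4} = 112 + \frac{225}{4} = \frac{673}{4}$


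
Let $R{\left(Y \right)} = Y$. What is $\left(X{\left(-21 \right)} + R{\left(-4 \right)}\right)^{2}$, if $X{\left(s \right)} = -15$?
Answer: $361$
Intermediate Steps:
$\left(X{\left(-21 \right)} + R{\left(-4 \right)}\right)^{2} = \left(-15 - 4\right)^{2} = \left(-19\right)^{2} = 361$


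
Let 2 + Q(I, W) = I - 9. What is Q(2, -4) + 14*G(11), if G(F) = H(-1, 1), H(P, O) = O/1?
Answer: 5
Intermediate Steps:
H(P, O) = O (H(P, O) = O*1 = O)
G(F) = 1
Q(I, W) = -11 + I (Q(I, W) = -2 + (I - 9) = -2 + (-9 + I) = -11 + I)
Q(2, -4) + 14*G(11) = (-11 + 2) + 14*1 = -9 + 14 = 5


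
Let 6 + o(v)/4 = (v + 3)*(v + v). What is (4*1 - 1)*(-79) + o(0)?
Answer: -261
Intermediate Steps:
o(v) = -24 + 8*v*(3 + v) (o(v) = -24 + 4*((v + 3)*(v + v)) = -24 + 4*((3 + v)*(2*v)) = -24 + 4*(2*v*(3 + v)) = -24 + 8*v*(3 + v))
(4*1 - 1)*(-79) + o(0) = (4*1 - 1)*(-79) + (-24 + 8*0² + 24*0) = (4 - 1)*(-79) + (-24 + 8*0 + 0) = 3*(-79) + (-24 + 0 + 0) = -237 - 24 = -261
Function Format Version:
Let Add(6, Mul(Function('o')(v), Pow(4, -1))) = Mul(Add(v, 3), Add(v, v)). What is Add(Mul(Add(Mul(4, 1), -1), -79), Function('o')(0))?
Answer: -261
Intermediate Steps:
Function('o')(v) = Add(-24, Mul(8, v, Add(3, v))) (Function('o')(v) = Add(-24, Mul(4, Mul(Add(v, 3), Add(v, v)))) = Add(-24, Mul(4, Mul(Add(3, v), Mul(2, v)))) = Add(-24, Mul(4, Mul(2, v, Add(3, v)))) = Add(-24, Mul(8, v, Add(3, v))))
Add(Mul(Add(Mul(4, 1), -1), -79), Function('o')(0)) = Add(Mul(Add(Mul(4, 1), -1), -79), Add(-24, Mul(8, Pow(0, 2)), Mul(24, 0))) = Add(Mul(Add(4, -1), -79), Add(-24, Mul(8, 0), 0)) = Add(Mul(3, -79), Add(-24, 0, 0)) = Add(-237, -24) = -261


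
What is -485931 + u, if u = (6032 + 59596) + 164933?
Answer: -255370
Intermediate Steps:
u = 230561 (u = 65628 + 164933 = 230561)
-485931 + u = -485931 + 230561 = -255370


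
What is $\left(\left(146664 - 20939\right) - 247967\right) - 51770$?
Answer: $-174012$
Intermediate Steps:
$\left(\left(146664 - 20939\right) - 247967\right) - 51770 = \left(125725 - 247967\right) - 51770 = -122242 - 51770 = -174012$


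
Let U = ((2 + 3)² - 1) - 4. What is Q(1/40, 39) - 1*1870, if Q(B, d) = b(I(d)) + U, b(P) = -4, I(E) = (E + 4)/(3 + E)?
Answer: -1854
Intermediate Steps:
I(E) = (4 + E)/(3 + E)
U = 20 (U = (5² - 1) - 4 = (25 - 1) - 4 = 24 - 4 = 20)
Q(B, d) = 16 (Q(B, d) = -4 + 20 = 16)
Q(1/40, 39) - 1*1870 = 16 - 1*1870 = 16 - 1870 = -1854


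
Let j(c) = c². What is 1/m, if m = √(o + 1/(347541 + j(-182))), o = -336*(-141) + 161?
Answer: √765376558025610/6031890702 ≈ 0.0045865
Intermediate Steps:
o = 47537 (o = 47376 + 161 = 47537)
m = 3*√765376558025610/380665 (m = √(47537 + 1/(347541 + (-182)²)) = √(47537 + 1/(347541 + 33124)) = √(47537 + 1/380665) = √(18095672106/380665) = 3*√765376558025610/380665 ≈ 218.03)
1/m = 1/(3*√765376558025610/380665) = √765376558025610/6031890702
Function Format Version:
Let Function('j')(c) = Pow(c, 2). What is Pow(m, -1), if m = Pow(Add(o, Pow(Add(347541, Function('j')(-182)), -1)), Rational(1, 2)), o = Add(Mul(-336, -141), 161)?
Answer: Mul(Rational(1, 6031890702), Pow(765376558025610, Rational(1, 2))) ≈ 0.0045865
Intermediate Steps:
o = 47537 (o = Add(47376, 161) = 47537)
m = Mul(Rational(3, 380665), Pow(765376558025610, Rational(1, 2))) (m = Pow(Add(47537, Pow(Add(347541, Pow(-182, 2)), -1)), Rational(1, 2)) = Pow(Add(47537, Pow(Add(347541, 33124), -1)), Rational(1, 2)) = Pow(Add(47537, Pow(380665, -1)), Rational(1, 2)) = Pow(Add(47537, Rational(1, 380665)), Rational(1, 2)) = Pow(Rational(18095672106, 380665), Rational(1, 2)) = Mul(Rational(3, 380665), Pow(765376558025610, Rational(1, 2))) ≈ 218.03)
Pow(m, -1) = Pow(Mul(Rational(3, 380665), Pow(765376558025610, Rational(1, 2))), -1) = Mul(Rational(1, 6031890702), Pow(765376558025610, Rational(1, 2)))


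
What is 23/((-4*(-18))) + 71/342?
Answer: 721/1368 ≈ 0.52705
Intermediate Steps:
23/((-4*(-18))) + 71/342 = 23/72 + 71*(1/342) = 23*(1/72) + 71/342 = 23/72 + 71/342 = 721/1368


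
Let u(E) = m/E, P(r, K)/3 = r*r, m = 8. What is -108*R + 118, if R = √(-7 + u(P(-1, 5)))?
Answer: 118 - 36*I*√39 ≈ 118.0 - 224.82*I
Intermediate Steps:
P(r, K) = 3*r² (P(r, K) = 3*(r*r) = 3*r²)
u(E) = 8/E
R = I*√39/3 (R = √(-7 + 8/((3*(-1)²))) = √(-7 + 8/((3*1))) = √(-7 + 8/3) = √(-13/3) = I*√39/3 ≈ 2.0817*I)
-108*R + 118 = -36*I*√39 + 118 = 118 - 36*I*√39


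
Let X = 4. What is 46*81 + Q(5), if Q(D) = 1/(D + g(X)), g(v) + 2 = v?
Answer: 26083/7 ≈ 3726.1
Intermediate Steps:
g(v) = -2 + v
Q(D) = 1/(2 + D) (Q(D) = 1/(D + (-2 + 4)) = 1/(D + 2) = 1/(2 + D))
46*81 + Q(5) = 46*81 + 1/(2 + 5) = 3726 + 1/7 = 26083/7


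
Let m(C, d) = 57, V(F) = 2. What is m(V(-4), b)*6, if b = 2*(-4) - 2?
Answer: 342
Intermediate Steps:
b = -10 (b = -8 - 2 = -10)
m(V(-4), b)*6 = 57*6 = 342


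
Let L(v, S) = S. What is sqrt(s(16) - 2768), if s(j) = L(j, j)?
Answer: 8*I*sqrt(43) ≈ 52.46*I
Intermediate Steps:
s(j) = j
sqrt(s(16) - 2768) = sqrt(16 - 2768) = sqrt(-2752) = 8*I*sqrt(43)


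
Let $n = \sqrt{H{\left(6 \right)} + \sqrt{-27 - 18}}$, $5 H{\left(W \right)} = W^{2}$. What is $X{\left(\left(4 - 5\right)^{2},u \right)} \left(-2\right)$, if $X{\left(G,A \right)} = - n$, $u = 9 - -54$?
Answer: $\frac{2 \sqrt{180 + 75 i \sqrt{5}}}{5} \approx 5.8379 + 2.2981 i$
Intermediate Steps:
$H{\left(W \right)} = \frac{W^{2}}{5}$
$n = \sqrt{\frac{36}{5} + 3 i \sqrt{5}}$ ($n = \sqrt{\frac{6^{2}}{5} + \sqrt{-27 - 18}} = \sqrt{\frac{1}{5} \cdot 36 + \sqrt{-45}} = \sqrt{\frac{36}{5} + 3 i \sqrt{5}} \approx 2.919 + 1.1491 i$)
$u = 63$ ($u = 9 + 54 = 63$)
$X{\left(G,A \right)} = - \frac{\sqrt{180 + 75 i \sqrt{5}}}{5}$
$X{\left(\left(4 - 5\right)^{2},u \right)} \left(-2\right) = - \frac{\sqrt{180 + 75 i \sqrt{5}}}{5} \left(-2\right) = \frac{2 \sqrt{180 + 75 i \sqrt{5}}}{5}$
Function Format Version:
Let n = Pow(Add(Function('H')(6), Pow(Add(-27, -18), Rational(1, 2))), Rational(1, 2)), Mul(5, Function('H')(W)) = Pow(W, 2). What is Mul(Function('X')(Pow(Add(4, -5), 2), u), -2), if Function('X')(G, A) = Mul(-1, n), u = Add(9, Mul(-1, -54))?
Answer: Mul(Rational(2, 5), Pow(Add(180, Mul(75, I, Pow(5, Rational(1, 2)))), Rational(1, 2))) ≈ Add(5.8379, Mul(2.2981, I))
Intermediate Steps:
Function('H')(W) = Mul(Rational(1, 5), Pow(W, 2))
n = Pow(Add(Rational(36, 5), Mul(3, I, Pow(5, Rational(1, 2)))), Rational(1, 2)) (n = Pow(Add(Mul(Rational(1, 5), Pow(6, 2)), Pow(Add(-27, -18), Rational(1, 2))), Rational(1, 2)) = Pow(Add(Mul(Rational(1, 5), 36), Pow(-45, Rational(1, 2))), Rational(1, 2)) = Pow(Add(Rational(36, 5), Mul(3, I, Pow(5, Rational(1, 2)))), Rational(1, 2)) ≈ Add(2.9190, Mul(1.1491, I)))
u = 63 (u = Add(9, 54) = 63)
Function('X')(G, A) = Mul(Rational(-1, 5), Pow(Add(180, Mul(75, I, Pow(5, Rational(1, 2)))), Rational(1, 2))) (Function('X')(G, A) = Mul(-1, Mul(Rational(1, 5), Pow(Add(180, Mul(75, I, Pow(5, Rational(1, 2)))), Rational(1, 2)))) = Mul(Rational(-1, 5), Pow(Add(180, Mul(75, I, Pow(5, Rational(1, 2)))), Rational(1, 2))))
Mul(Function('X')(Pow(Add(4, -5), 2), u), -2) = Mul(Mul(Rational(-1, 5), Pow(Add(180, Mul(75, I, Pow(5, Rational(1, 2)))), Rational(1, 2))), -2) = Mul(Rational(2, 5), Pow(Add(180, Mul(75, I, Pow(5, Rational(1, 2)))), Rational(1, 2)))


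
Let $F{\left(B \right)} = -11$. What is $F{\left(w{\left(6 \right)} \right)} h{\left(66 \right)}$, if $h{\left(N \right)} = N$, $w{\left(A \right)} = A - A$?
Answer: $-726$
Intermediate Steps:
$w{\left(A \right)} = 0$
$F{\left(w{\left(6 \right)} \right)} h{\left(66 \right)} = \left(-11\right) 66 = -726$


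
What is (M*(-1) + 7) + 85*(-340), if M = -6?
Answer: -28887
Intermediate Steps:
(M*(-1) + 7) + 85*(-340) = (-6*(-1) + 7) + 85*(-340) = (6 + 7) - 28900 = 13 - 28900 = -28887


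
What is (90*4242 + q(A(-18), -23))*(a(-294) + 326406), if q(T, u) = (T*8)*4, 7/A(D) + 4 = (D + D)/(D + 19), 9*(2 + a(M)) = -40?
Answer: 5607494751712/45 ≈ 1.2461e+11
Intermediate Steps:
a(M) = -58/9 (a(M) = -2 + (1/9)*(-40) = -2 - 40/9 = -58/9)
A(D) = 7/(-4 + 2*D/(19 + D)) (A(D) = 7/(-4 + (D + D)/(D + 19)) = 7/(-4 + (2*D)/(19 + D)) = 7/(-4 + 2*D/(19 + D)))
q(T, u) = 32*T (q(T, u) = (8*T)*4 = 32*T)
(90*4242 + q(A(-18), -23))*(a(-294) + 326406) = (90*4242 + 32*(7*(-19 - 1*(-18))/(2*(38 - 18))))*(-58/9 + 326406) = (381780 + 32*((7/2)*(-19 + 18)/20))*(2937596/9) = (381780 + 32*((7/2)*(1/20)*(-1)))*(2937596/9) = (381780 + 32*(-7/40))*(2937596/9) = (381780 - 28/5)*(2937596/9) = (1908872/5)*(2937596/9) = 5607494751712/45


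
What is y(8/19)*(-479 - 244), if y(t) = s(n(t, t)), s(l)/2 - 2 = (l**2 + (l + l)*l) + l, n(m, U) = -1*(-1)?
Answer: -8676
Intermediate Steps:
n(m, U) = 1
s(l) = 4 + 2*l + 6*l**2 (s(l) = 4 + 2*((l**2 + (l + l)*l) + l) = 4 + 2*((l**2 + (2*l)*l) + l) = 4 + 2*((l**2 + 2*l**2) + l) = 4 + 2*(3*l**2 + l) = 4 + 2*(l + 3*l**2) = 4 + (2*l + 6*l**2) = 4 + 2*l + 6*l**2)
y(t) = 12 (y(t) = 4 + 2*1 + 6*1**2 = 4 + 2 + 6*1 = 4 + 2 + 6 = 12)
y(8/19)*(-479 - 244) = 12*(-479 - 244) = 12*(-723) = -8676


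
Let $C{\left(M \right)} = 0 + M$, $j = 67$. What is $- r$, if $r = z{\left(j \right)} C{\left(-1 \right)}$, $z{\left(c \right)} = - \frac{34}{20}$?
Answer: $- \frac{17}{10} \approx -1.7$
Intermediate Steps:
$C{\left(M \right)} = M$
$z{\left(c \right)} = - \frac{17}{10}$ ($z{\left(c \right)} = \left(-34\right) \frac{1}{20} = - \frac{17}{10}$)
$r = \frac{17}{10}$ ($r = \left(- \frac{17}{10}\right) \left(-1\right) = \frac{17}{10} \approx 1.7$)
$- r = \left(-1\right) \frac{17}{10} = - \frac{17}{10}$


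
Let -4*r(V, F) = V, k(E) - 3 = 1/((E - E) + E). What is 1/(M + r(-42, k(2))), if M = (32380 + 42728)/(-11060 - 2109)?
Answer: 26338/126333 ≈ 0.20848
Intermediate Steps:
k(E) = 3 + 1/E (k(E) = 3 + 1/((E - E) + E) = 3 + 1/(0 + E) = 3 + 1/E)
r(V, F) = -V/4
M = -75108/13169 (M = 75108/(-13169) = 75108*(-1/13169) = -75108/13169 ≈ -5.7034)
1/(M + r(-42, k(2))) = 1/(-75108/13169 - 1/4*(-42)) = 1/(-75108/13169 + 21/2) = 1/(126333/26338) = 26338/126333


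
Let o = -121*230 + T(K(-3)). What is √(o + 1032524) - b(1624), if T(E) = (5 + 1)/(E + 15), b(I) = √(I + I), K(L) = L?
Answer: √4018778/2 - 4*√203 ≈ 945.35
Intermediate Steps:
b(I) = √2*√I (b(I) = √(2*I) = √2*√I)
T(E) = 6/(15 + E)
o = -55659/2 (o = -121*230 + 6/(15 - 3) = -27830 + 6/12 = -27830 + 6*(1/12) = -27830 + ½ = -55659/2 ≈ -27830.)
√(o + 1032524) - b(1624) = √(-55659/2 + 1032524) - √2*√1624 = √(2009389/2) - √2*2*√406 = √4018778/2 - 4*√203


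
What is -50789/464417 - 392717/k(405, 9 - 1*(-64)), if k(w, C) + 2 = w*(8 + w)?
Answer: -11228210088/4569398863 ≈ -2.4573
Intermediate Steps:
k(w, C) = -2 + w*(8 + w)
-50789/464417 - 392717/k(405, 9 - 1*(-64)) = -50789/464417 - 392717/(-2 + 405² + 8*405) = -50789*1/464417 - 392717/(-2 + 164025 + 3240) = -50789/464417 - 392717/167263 = -50789/464417 - 392717*1/167263 = -50789/464417 - 23101/9839 = -11228210088/4569398863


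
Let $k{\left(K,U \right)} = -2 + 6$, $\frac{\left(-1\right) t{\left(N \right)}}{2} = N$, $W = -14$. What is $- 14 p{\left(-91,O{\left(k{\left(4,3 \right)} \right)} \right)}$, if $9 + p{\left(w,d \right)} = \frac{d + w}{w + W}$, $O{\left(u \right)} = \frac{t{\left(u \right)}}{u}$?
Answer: $\frac{568}{5} \approx 113.6$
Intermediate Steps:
$t{\left(N \right)} = - 2 N$
$k{\left(K,U \right)} = 4$
$O{\left(u \right)} = -2$ ($O{\left(u \right)} = \frac{\left(-2\right) u}{u} = -2$)
$p{\left(w,d \right)} = -9 + \frac{d + w}{-14 + w}$ ($p{\left(w,d \right)} = -9 + \frac{d + w}{w - 14} = -9 + \frac{d + w}{-14 + w}$)
$- 14 p{\left(-91,O{\left(k{\left(4,3 \right)} \right)} \right)} = - 14 \frac{126 - 2 - -728}{-14 - 91} = - 14 \frac{126 - 2 + 728}{-105} = - 14 \left(\left(- \frac{1}{105}\right) 852\right) = \left(-14\right) \left(- \frac{284}{35}\right) = \frac{568}{5}$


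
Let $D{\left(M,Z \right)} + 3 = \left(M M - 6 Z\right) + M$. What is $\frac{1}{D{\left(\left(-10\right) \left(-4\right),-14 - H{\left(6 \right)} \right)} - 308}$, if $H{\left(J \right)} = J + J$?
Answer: $\frac{1}{1485} \approx 0.0006734$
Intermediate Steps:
$H{\left(J \right)} = 2 J$
$D{\left(M,Z \right)} = -3 + M + M^{2} - 6 Z$ ($D{\left(M,Z \right)} = -3 + \left(\left(M M - 6 Z\right) + M\right) = -3 + \left(\left(M^{2} - 6 Z\right) + M\right) = -3 + \left(M + M^{2} - 6 Z\right) = -3 + M + M^{2} - 6 Z$)
$\frac{1}{D{\left(\left(-10\right) \left(-4\right),-14 - H{\left(6 \right)} \right)} - 308} = \frac{1}{\left(-3 - -40 + \left(\left(-10\right) \left(-4\right)\right)^{2} - 6 \left(-14 - 2 \cdot 6\right)\right) - 308} = \frac{1}{\left(-3 + 40 + 40^{2} - 6 \left(-14 - 12\right)\right) - 308} = \frac{1}{\left(-3 + 40 + 1600 - 6 \left(-14 - 12\right)\right) - 308} = \frac{1}{\left(-3 + 40 + 1600 - -156\right) - 308} = \frac{1}{\left(-3 + 40 + 1600 + 156\right) - 308} = \frac{1}{1793 - 308} = \frac{1}{1485}$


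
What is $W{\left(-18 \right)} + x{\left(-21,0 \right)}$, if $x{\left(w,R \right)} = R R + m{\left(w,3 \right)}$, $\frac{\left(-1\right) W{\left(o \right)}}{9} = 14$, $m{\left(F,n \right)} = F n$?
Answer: $-189$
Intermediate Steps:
$W{\left(o \right)} = -126$ ($W{\left(o \right)} = \left(-9\right) 14 = -126$)
$x{\left(w,R \right)} = R^{2} + 3 w$ ($x{\left(w,R \right)} = R R + w 3 = R^{2} + 3 w$)
$W{\left(-18 \right)} + x{\left(-21,0 \right)} = -126 + \left(0^{2} + 3 \left(-21\right)\right) = -126 + \left(0 - 63\right) = -126 - 63 = -189$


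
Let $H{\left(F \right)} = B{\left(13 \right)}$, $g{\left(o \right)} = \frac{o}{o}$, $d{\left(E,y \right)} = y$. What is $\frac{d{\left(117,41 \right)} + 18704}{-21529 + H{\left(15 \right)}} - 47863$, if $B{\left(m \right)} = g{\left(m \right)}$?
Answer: $- \frac{44800583}{936} \approx -47864.0$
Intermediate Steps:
$g{\left(o \right)} = 1$
$B{\left(m \right)} = 1$
$H{\left(F \right)} = 1$
$\frac{d{\left(117,41 \right)} + 18704}{-21529 + H{\left(15 \right)}} - 47863 = \frac{41 + 18704}{-21529 + 1} - 47863 = \frac{18745}{-21528} - 47863 = 18745 \left(- \frac{1}{21528}\right) - 47863 = - \frac{815}{936} - 47863 = - \frac{44800583}{936}$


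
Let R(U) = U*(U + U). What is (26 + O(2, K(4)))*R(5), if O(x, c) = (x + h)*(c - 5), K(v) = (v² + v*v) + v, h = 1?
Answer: 5950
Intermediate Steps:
K(v) = v + 2*v² (K(v) = (v² + v²) + v = 2*v² + v = v + 2*v²)
O(x, c) = (1 + x)*(-5 + c) (O(x, c) = (x + 1)*(c - 5) = (1 + x)*(-5 + c))
R(U) = 2*U² (R(U) = U*(2*U) = 2*U²)
(26 + O(2, K(4)))*R(5) = (26 + (-5 + 4*(1 + 2*4) - 5*2 + (4*(1 + 2*4))*2))*(2*5²) = (26 + (-5 + 4*(1 + 8) - 10 + (4*(1 + 8))*2))*(2*25) = (26 + (-5 + 4*9 - 10 + (4*9)*2))*50 = (26 + (-5 + 36 - 10 + 36*2))*50 = (26 + (-5 + 36 - 10 + 72))*50 = (26 + 93)*50 = 119*50 = 5950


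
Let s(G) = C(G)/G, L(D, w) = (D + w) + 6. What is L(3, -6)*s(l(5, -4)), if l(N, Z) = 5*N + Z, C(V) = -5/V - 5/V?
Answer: -10/147 ≈ -0.068027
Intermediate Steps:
L(D, w) = 6 + D + w
C(V) = -10/V
l(N, Z) = Z + 5*N
s(G) = -10/G² (s(G) = (-10/G)/G = -10/G²)
L(3, -6)*s(l(5, -4)) = (6 + 3 - 6)*(-10/(-4 + 5*5)²) = 3*(-10/(-4 + 25)²) = 3*(-10/21²) = 3*(-10*1/441) = 3*(-10/441) = -10/147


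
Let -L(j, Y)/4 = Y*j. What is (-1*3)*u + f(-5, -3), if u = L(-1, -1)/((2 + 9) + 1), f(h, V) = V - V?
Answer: 1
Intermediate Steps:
L(j, Y) = -4*Y*j
f(h, V) = 0
u = -⅓ (u = (-4*(-1)*(-1))/((2 + 9) + 1) = -4/(11 + 1) = -4/12 = -4*1/12 = -⅓ ≈ -0.33333)
(-1*3)*u + f(-5, -3) = -1*3*(-⅓) + 0 = -3*(-⅓) + 0 = 1 + 0 = 1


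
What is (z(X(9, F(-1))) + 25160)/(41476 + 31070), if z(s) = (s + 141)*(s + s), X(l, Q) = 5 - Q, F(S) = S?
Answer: 13462/36273 ≈ 0.37113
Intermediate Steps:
z(s) = 2*s*(141 + s) (z(s) = (141 + s)*(2*s) = 2*s*(141 + s))
(z(X(9, F(-1))) + 25160)/(41476 + 31070) = (2*(5 - 1*(-1))*(141 + (5 - 1*(-1))) + 25160)/(41476 + 31070) = (2*(5 + 1)*(141 + (5 + 1)) + 25160)/72546 = (2*6*(141 + 6) + 25160)*(1/72546) = (2*6*147 + 25160)*(1/72546) = (1764 + 25160)*(1/72546) = 26924*(1/72546) = 13462/36273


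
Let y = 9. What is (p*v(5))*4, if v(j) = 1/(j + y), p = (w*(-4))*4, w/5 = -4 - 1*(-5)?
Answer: -160/7 ≈ -22.857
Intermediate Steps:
w = 5 (w = 5*(-4 - 1*(-5)) = 5*(-4 + 5) = 5*1 = 5)
p = -80 (p = (5*(-4))*4 = -20*4 = -80)
v(j) = 1/(9 + j) (v(j) = 1/(j + 9) = 1/(9 + j))
(p*v(5))*4 = -80/(9 + 5)*4 = -80/14*4 = -80*1/14*4 = -40/7*4 = -160/7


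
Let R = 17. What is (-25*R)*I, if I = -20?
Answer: 8500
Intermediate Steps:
(-25*R)*I = -25*17*(-20) = -425*(-20) = 8500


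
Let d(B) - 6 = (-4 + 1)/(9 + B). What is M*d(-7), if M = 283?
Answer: 2547/2 ≈ 1273.5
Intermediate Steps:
d(B) = 6 - 3/(9 + B) (d(B) = 6 + (-4 + 1)/(9 + B) = 6 - 3/(9 + B))
M*d(-7) = 283*(3*(17 + 2*(-7))/(9 - 7)) = 283*(3*(17 - 14)/2) = 283*(3*(½)*3) = 283*(9/2) = 2547/2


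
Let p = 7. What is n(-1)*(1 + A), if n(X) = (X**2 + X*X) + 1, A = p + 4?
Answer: 36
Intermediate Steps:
A = 11 (A = 7 + 4 = 11)
n(X) = 1 + 2*X**2 (n(X) = (X**2 + X**2) + 1 = 2*X**2 + 1 = 1 + 2*X**2)
n(-1)*(1 + A) = (1 + 2*(-1)**2)*(1 + 11) = (1 + 2*1)*12 = (1 + 2)*12 = 3*12 = 36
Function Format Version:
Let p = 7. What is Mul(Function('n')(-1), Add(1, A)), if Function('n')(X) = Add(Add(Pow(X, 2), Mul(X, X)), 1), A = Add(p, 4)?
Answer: 36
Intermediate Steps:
A = 11 (A = Add(7, 4) = 11)
Function('n')(X) = Add(1, Mul(2, Pow(X, 2))) (Function('n')(X) = Add(Add(Pow(X, 2), Pow(X, 2)), 1) = Add(Mul(2, Pow(X, 2)), 1) = Add(1, Mul(2, Pow(X, 2))))
Mul(Function('n')(-1), Add(1, A)) = Mul(Add(1, Mul(2, Pow(-1, 2))), Add(1, 11)) = Mul(Add(1, Mul(2, 1)), 12) = Mul(Add(1, 2), 12) = Mul(3, 12) = 36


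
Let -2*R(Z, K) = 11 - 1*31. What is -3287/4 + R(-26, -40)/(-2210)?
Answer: -726431/884 ≈ -821.75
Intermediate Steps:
R(Z, K) = 10 (R(Z, K) = -(11 - 1*31)/2 = -(11 - 31)/2 = -½*(-20) = 10)
-3287/4 + R(-26, -40)/(-2210) = -3287/4 + 10/(-2210) = -3287*¼ + 10*(-1/2210) = -3287/4 - 1/221 = -726431/884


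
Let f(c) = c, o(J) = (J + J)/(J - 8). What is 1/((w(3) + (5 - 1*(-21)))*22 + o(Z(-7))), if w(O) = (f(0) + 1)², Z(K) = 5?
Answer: 3/1772 ≈ 0.0016930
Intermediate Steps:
o(J) = 2*J/(-8 + J) (o(J) = (2*J)/(-8 + J) = 2*J/(-8 + J))
w(O) = 1 (w(O) = (0 + 1)² = 1² = 1)
1/((w(3) + (5 - 1*(-21)))*22 + o(Z(-7))) = 1/((1 + (5 - 1*(-21)))*22 + 2*5/(-8 + 5)) = 1/((1 + (5 + 21))*22 + 2*5/(-3)) = 1/((1 + 26)*22 + 2*5*(-⅓)) = 1/(27*22 - 10/3) = 1/(594 - 10/3) = 1/(1772/3) = 3/1772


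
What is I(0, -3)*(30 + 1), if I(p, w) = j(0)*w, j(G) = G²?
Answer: 0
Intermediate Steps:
I(p, w) = 0 (I(p, w) = 0²*w = 0*w = 0)
I(0, -3)*(30 + 1) = 0*(30 + 1) = 0*31 = 0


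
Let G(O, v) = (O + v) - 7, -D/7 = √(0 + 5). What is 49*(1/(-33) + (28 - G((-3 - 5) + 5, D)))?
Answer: 61397/33 + 343*√5 ≈ 2627.5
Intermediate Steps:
D = -7*√5 (D = -7*√(0 + 5) = -7*√5 ≈ -15.652)
G(O, v) = -7 + O + v
49*(1/(-33) + (28 - G((-3 - 5) + 5, D))) = 49*(1/(-33) + (28 - (-7 + ((-3 - 5) + 5) - 7*√5))) = 49*(-1/33 + (28 - (-7 + (-8 + 5) - 7*√5))) = 49*(-1/33 + (28 - (-7 - 3 - 7*√5))) = 49*(-1/33 + (28 - (-10 - 7*√5))) = 49*(-1/33 + (28 + (10 + 7*√5))) = 49*(-1/33 + (38 + 7*√5)) = 49*(1253/33 + 7*√5) = 61397/33 + 343*√5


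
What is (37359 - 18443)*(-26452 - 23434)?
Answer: -943643576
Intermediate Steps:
(37359 - 18443)*(-26452 - 23434) = 18916*(-49886) = -943643576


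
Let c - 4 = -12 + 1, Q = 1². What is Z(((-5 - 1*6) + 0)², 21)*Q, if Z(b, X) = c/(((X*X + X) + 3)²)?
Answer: -7/216225 ≈ -3.2374e-5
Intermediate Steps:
Q = 1
c = -7 (c = 4 + (-12 + 1) = 4 - 11 = -7)
Z(b, X) = -7/(3 + X + X²)² (Z(b, X) = -7/((X*X + X) + 3)² = -7/((X² + X) + 3)² = -7/((X + X²) + 3)² = -7/(3 + X + X²)²)
Z(((-5 - 1*6) + 0)², 21)*Q = -7/(3 + 21 + 21²)²*1 = -7/(3 + 21 + 441)²*1 = -7/465²*1 = -7*1/216225*1 = -7/216225*1 = -7/216225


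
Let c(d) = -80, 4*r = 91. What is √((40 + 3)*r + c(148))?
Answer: √3593/2 ≈ 29.971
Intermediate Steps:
r = 91/4 (r = (¼)*91 = 91/4 ≈ 22.750)
√((40 + 3)*r + c(148)) = √((40 + 3)*(91/4) - 80) = √(43*(91/4) - 80) = √(3913/4 - 80) = √(3593/4) = √3593/2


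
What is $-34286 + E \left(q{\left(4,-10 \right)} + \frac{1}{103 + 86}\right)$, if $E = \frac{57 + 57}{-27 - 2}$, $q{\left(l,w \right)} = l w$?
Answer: $- \frac{62353280}{1827} \approx -34129.0$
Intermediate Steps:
$E = - \frac{114}{29}$ ($E = \frac{114}{-29} = 114 \left(- \frac{1}{29}\right) = - \frac{114}{29} \approx -3.931$)
$-34286 + E \left(q{\left(4,-10 \right)} + \frac{1}{103 + 86}\right) = -34286 - \frac{114 \left(4 \left(-10\right) + \frac{1}{103 + 86}\right)}{29} = -34286 - \frac{114 \left(-40 + \frac{1}{189}\right)}{29} = -34286 - - \frac{287242}{1827} = -34286 + \frac{287242}{1827} = - \frac{62353280}{1827}$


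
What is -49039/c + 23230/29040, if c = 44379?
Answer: -13105613/42958872 ≈ -0.30507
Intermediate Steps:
-49039/c + 23230/29040 = -49039/44379 + 23230/29040 = -49039*1/44379 + 23230*(1/29040) = -49039/44379 + 2323/2904 = -13105613/42958872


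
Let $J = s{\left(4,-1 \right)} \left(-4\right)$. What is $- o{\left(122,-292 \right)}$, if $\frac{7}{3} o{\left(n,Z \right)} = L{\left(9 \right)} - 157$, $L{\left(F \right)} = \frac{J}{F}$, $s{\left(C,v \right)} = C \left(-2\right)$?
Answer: $\frac{1381}{21} \approx 65.762$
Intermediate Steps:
$s{\left(C,v \right)} = - 2 C$
$J = 32$ ($J = \left(-2\right) 4 \left(-4\right) = \left(-8\right) \left(-4\right) = 32$)
$L{\left(F \right)} = \frac{32}{F}$
$o{\left(n,Z \right)} = - \frac{1381}{21}$ ($o{\left(n,Z \right)} = \frac{3 \left(\frac{32}{9} - 157\right)}{7} = \frac{3}{7} \left(- \frac{1381}{9}\right) = - \frac{1381}{21}$)
$- o{\left(122,-292 \right)} = \left(-1\right) \left(- \frac{1381}{21}\right) = \frac{1381}{21}$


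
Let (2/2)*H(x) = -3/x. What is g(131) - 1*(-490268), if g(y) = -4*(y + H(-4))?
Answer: 489741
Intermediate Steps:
H(x) = -3/x
g(y) = -3 - 4*y (g(y) = -4*(y - 3/(-4)) = -4*(y - 3*(-1/4)) = -4*(y + 3/4) = -4*(3/4 + y) = -3 - 4*y)
g(131) - 1*(-490268) = (-3 - 4*131) - 1*(-490268) = (-3 - 524) + 490268 = -527 + 490268 = 489741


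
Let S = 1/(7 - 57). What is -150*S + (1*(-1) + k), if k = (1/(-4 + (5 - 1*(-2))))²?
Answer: 19/9 ≈ 2.1111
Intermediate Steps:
S = -1/50 (S = 1/(-50) = -1/50 ≈ -0.020000)
k = ⅑ (k = (1/(-4 + (5 + 2)))² = (1/(-4 + 7))² = (1/3)² = (⅓)² = ⅑ ≈ 0.11111)
-150*S + (1*(-1) + k) = -150*(-1/50) + (1*(-1) + ⅑) = 3 + (-1 + ⅑) = 3 - 8/9 = 19/9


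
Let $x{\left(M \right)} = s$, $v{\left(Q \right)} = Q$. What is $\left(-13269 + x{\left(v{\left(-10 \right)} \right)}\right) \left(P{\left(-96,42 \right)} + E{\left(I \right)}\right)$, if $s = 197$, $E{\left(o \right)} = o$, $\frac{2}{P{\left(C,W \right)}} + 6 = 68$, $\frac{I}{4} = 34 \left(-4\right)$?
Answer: $\frac{220433136}{31} \approx 7.1107 \cdot 10^{6}$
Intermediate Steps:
$I = -544$ ($I = 4 \cdot 34 \left(-4\right) = 4 \left(-136\right) = -544$)
$P{\left(C,W \right)} = \frac{1}{31}$ ($P{\left(C,W \right)} = \frac{2}{-6 + 68} = \frac{2}{62} = 2 \cdot \frac{1}{62} = \frac{1}{31}$)
$x{\left(M \right)} = 197$
$\left(-13269 + x{\left(v{\left(-10 \right)} \right)}\right) \left(P{\left(-96,42 \right)} + E{\left(I \right)}\right) = \left(-13269 + 197\right) \left(\frac{1}{31} - 544\right) = \left(-13072\right) \left(- \frac{16863}{31}\right) = \frac{220433136}{31}$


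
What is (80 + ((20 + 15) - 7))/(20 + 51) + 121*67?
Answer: 575705/71 ≈ 8108.5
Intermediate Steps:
(80 + ((20 + 15) - 7))/(20 + 51) + 121*67 = (80 + (35 - 7))/71 + 8107 = (80 + 28)*(1/71) + 8107 = 108*(1/71) + 8107 = 108/71 + 8107 = 575705/71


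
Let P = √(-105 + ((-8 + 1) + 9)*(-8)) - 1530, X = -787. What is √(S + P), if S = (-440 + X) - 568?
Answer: √(-3325 + 11*I) ≈ 0.09538 + 57.663*I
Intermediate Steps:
S = -1795 (S = (-440 - 787) - 568 = -1227 - 568 = -1795)
P = -1530 + 11*I (P = √(-105 + (-7 + 9)*(-8)) - 1530 = √(-105 + 2*(-8)) - 1530 = √(-105 - 16) - 1530 = √(-121) - 1530 = 11*I - 1530 = -1530 + 11*I ≈ -1530.0 + 11.0*I)
√(S + P) = √(-1795 + (-1530 + 11*I)) = √(-3325 + 11*I)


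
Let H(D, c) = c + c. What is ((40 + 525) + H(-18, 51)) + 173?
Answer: 840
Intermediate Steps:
H(D, c) = 2*c
((40 + 525) + H(-18, 51)) + 173 = ((40 + 525) + 2*51) + 173 = (565 + 102) + 173 = 667 + 173 = 840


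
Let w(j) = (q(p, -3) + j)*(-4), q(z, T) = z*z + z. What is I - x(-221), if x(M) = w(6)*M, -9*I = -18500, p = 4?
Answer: -188356/9 ≈ -20928.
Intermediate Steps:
I = 18500/9 (I = -⅑*(-18500) = 18500/9 ≈ 2055.6)
q(z, T) = z + z² (q(z, T) = z² + z = z + z²)
w(j) = -80 - 4*j (w(j) = (4*(1 + 4) + j)*(-4) = (4*5 + j)*(-4) = (20 + j)*(-4) = -80 - 4*j)
x(M) = -104*M (x(M) = (-80 - 4*6)*M = (-80 - 24)*M = -104*M)
I - x(-221) = 18500/9 - (-104)*(-221) = 18500/9 - 1*22984 = 18500/9 - 22984 = -188356/9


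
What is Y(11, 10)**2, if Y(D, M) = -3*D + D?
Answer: 484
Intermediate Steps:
Y(D, M) = -2*D
Y(11, 10)**2 = (-2*11)**2 = (-22)**2 = 484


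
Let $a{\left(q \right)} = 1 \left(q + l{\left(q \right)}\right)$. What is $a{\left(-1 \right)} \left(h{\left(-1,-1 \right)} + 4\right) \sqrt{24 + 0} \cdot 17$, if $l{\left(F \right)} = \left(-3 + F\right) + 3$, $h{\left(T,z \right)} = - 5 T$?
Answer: $- 612 \sqrt{6} \approx -1499.1$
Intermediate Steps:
$l{\left(F \right)} = F$
$a{\left(q \right)} = 2 q$ ($a{\left(q \right)} = 1 \left(q + q\right) = 1 \cdot 2 q = 2 q$)
$a{\left(-1 \right)} \left(h{\left(-1,-1 \right)} + 4\right) \sqrt{24 + 0} \cdot 17 = 2 \left(-1\right) \left(\left(-5\right) \left(-1\right) + 4\right) \sqrt{24 + 0} \cdot 17 = - 2 \left(5 + 4\right) \sqrt{24} \cdot 17 = \left(-2\right) 9 \cdot 2 \sqrt{6} \cdot 17 = - 18 \cdot 2 \sqrt{6} \cdot 17 = - 36 \sqrt{6} \cdot 17 = - 612 \sqrt{6}$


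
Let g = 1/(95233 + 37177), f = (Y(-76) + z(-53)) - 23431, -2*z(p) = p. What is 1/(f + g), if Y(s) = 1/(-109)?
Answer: -7216345/168895012703 ≈ -4.2727e-5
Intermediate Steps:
z(p) = -p/2
Y(s) = -1/109
f = -5102183/218 (f = (-1/109 - ½*(-53)) - 23431 = (-1/109 + 53/2) - 23431 = 5775/218 - 23431 = -5102183/218 ≈ -23405.)
g = 1/132410 ≈ 7.5523e-6
1/(f + g) = 1/(-5102183/218 + 1/132410) = 1/(-168895012703/7216345) = -7216345/168895012703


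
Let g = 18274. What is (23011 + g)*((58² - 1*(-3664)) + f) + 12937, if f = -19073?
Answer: -497264888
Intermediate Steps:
(23011 + g)*((58² - 1*(-3664)) + f) + 12937 = (23011 + 18274)*((58² - 1*(-3664)) - 19073) + 12937 = 41285*((3364 + 3664) - 19073) + 12937 = 41285*(7028 - 19073) + 12937 = 41285*(-12045) + 12937 = -497277825 + 12937 = -497264888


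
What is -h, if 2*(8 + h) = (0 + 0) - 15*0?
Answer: 8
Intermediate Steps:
h = -8 (h = -8 + ((0 + 0) - 15*0)/2 = -8 + (0 + 0)/2 = -8 + (½)*0 = -8 + 0 = -8)
-h = -1*(-8) = 8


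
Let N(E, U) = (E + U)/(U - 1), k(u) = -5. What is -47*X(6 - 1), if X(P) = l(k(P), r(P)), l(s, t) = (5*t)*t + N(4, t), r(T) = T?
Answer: -23923/4 ≈ -5980.8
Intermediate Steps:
N(E, U) = (E + U)/(-1 + U)
l(s, t) = 5*t² + (4 + t)/(-1 + t) (l(s, t) = (5*t)*t + (4 + t)/(-1 + t) = 5*t² + (4 + t)/(-1 + t))
X(P) = (4 + P + 5*P²*(-1 + P))/(-1 + P)
-47*X(6 - 1) = -47*(4 + (6 - 1) + 5*(6 - 1)²*(-1 + (6 - 1)))/(-1 + (6 - 1)) = -47*(4 + 5 + 5*5²*(-1 + 5))/(-1 + 5) = -47*(4 + 5 + 5*25*4)/4 = -47*(4 + 5 + 500)/4 = -47*509/4 = -23923/4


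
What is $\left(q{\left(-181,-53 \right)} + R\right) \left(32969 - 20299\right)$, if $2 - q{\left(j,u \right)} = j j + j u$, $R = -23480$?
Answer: $-834091440$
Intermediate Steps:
$q{\left(j,u \right)} = 2 - j^{2} - j u$ ($q{\left(j,u \right)} = 2 - \left(j j + j u\right) = 2 - \left(j^{2} + j u\right) = 2 - j^{2} - j u$)
$\left(q{\left(-181,-53 \right)} + R\right) \left(32969 - 20299\right) = \left(\left(2 - \left(-181\right)^{2} - \left(-181\right) \left(-53\right)\right) - 23480\right) \left(32969 - 20299\right) = \left(\left(2 - 32761 - 9593\right) - 23480\right) 12670 = \left(-42352 - 23480\right) 12670 = \left(-65832\right) 12670 = -834091440$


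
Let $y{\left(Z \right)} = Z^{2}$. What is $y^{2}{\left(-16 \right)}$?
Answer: $65536$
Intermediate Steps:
$y^{2}{\left(-16 \right)} = \left(\left(-16\right)^{2}\right)^{2} = 256^{2} = 65536$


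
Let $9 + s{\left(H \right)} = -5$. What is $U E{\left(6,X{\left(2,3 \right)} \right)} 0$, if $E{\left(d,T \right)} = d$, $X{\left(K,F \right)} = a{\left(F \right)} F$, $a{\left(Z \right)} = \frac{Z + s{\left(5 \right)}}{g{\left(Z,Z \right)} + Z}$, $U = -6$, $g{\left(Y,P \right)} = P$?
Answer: $0$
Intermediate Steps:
$s{\left(H \right)} = -14$ ($s{\left(H \right)} = -9 - 5 = -14$)
$a{\left(Z \right)} = \frac{-14 + Z}{2 Z}$ ($a{\left(Z \right)} = \frac{Z - 14}{Z + Z} = \frac{-14 + Z}{2 Z}$)
$X{\left(K,F \right)} = -7 + \frac{F}{2}$ ($X{\left(K,F \right)} = \frac{-14 + F}{2 F} F = -7 + \frac{F}{2}$)
$U E{\left(6,X{\left(2,3 \right)} \right)} 0 = \left(-6\right) 6 \cdot 0 = \left(-36\right) 0 = 0$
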